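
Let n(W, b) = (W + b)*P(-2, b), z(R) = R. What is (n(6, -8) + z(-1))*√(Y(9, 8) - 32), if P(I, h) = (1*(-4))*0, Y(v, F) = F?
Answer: -2*I*√6 ≈ -4.899*I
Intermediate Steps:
P(I, h) = 0 (P(I, h) = -4*0 = 0)
n(W, b) = 0 (n(W, b) = (W + b)*0 = 0)
(n(6, -8) + z(-1))*√(Y(9, 8) - 32) = (0 - 1)*√(8 - 32) = -√(-24) = -2*I*√6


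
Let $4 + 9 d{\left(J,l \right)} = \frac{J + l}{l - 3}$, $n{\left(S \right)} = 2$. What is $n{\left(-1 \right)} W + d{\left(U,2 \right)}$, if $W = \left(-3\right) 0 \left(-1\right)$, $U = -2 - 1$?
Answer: $- \frac{1}{3} \approx -0.33333$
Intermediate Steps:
$U = -3$ ($U = -2 - 1 = -3$)
$W = 0$ ($W = 0 \left(-1\right) = 0$)
$d{\left(J,l \right)} = - \frac{4}{9} + \frac{J + l}{9 \left(-3 + l\right)}$ ($d{\left(J,l \right)} = - \frac{4}{9} + \frac{\left(J + l\right) \frac{1}{l - 3}}{9} = - \frac{4}{9} + \frac{\left(J + l\right) \frac{1}{-3 + l}}{9} = - \frac{4}{9} + \frac{\frac{1}{-3 + l} \left(J + l\right)}{9} = - \frac{4}{9} + \frac{J + l}{9 \left(-3 + l\right)}$)
$n{\left(-1 \right)} W + d{\left(U,2 \right)} = 2 \cdot 0 + \frac{12 - 3 - 6}{9 \left(-3 + 2\right)} = 0 + \frac{12 - 3 - 6}{9 \left(-1\right)} = 0 + \frac{1}{9} \left(-1\right) 3 = 0 - \frac{1}{3} = - \frac{1}{3}$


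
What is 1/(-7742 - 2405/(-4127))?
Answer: -4127/31948829 ≈ -0.00012918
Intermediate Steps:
1/(-7742 - 2405/(-4127)) = 1/(-7742 - 2405*(-1/4127)) = 1/(-7742 + 2405/4127) = 1/(-31948829/4127) = -4127/31948829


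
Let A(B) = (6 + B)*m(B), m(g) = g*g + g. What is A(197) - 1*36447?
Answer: 7881771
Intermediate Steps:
m(g) = g + g² (m(g) = g² + g = g + g²)
A(B) = B*(1 + B)*(6 + B) (A(B) = (6 + B)*(B*(1 + B)) = B*(1 + B)*(6 + B))
A(197) - 1*36447 = 197*(1 + 197)*(6 + 197) - 1*36447 = 197*198*203 - 36447 = 7918218 - 36447 = 7881771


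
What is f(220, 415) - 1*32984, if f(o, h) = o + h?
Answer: -32349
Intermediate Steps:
f(o, h) = h + o
f(220, 415) - 1*32984 = (415 + 220) - 1*32984 = 635 - 32984 = -32349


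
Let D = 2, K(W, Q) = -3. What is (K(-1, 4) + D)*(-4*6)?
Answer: 24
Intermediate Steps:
(K(-1, 4) + D)*(-4*6) = (-3 + 2)*(-4*6) = -1*(-24) = 24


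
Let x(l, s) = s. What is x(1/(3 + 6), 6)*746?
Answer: 4476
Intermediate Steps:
x(1/(3 + 6), 6)*746 = 6*746 = 4476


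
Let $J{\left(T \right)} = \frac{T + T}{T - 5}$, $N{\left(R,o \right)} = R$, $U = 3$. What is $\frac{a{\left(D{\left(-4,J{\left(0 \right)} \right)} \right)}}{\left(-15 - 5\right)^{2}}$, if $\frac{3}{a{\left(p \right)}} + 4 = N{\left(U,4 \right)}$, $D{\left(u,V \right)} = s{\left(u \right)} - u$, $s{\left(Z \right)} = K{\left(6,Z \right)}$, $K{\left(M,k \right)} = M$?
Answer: $- \frac{3}{400} \approx -0.0075$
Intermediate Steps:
$s{\left(Z \right)} = 6$
$J{\left(T \right)} = \frac{2 T}{-5 + T}$
$D{\left(u,V \right)} = 6 - u$
$a{\left(p \right)} = -3$ ($a{\left(p \right)} = \frac{3}{-4 + 3} = \frac{3}{-1} = 3 \left(-1\right) = -3$)
$\frac{a{\left(D{\left(-4,J{\left(0 \right)} \right)} \right)}}{\left(-15 - 5\right)^{2}} = - \frac{3}{\left(-15 - 5\right)^{2}} = - \frac{3}{\left(-20\right)^{2}} = - \frac{3}{400}$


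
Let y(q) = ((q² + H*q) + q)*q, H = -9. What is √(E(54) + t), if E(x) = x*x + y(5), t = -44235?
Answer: I*√41394 ≈ 203.46*I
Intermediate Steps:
y(q) = q*(q² - 8*q) (y(q) = ((q² - 9*q) + q)*q = (q² - 8*q)*q = q*(q² - 8*q))
E(x) = -75 + x² (E(x) = x*x + 5²*(-8 + 5) = x² + 25*(-3) = x² - 75 = -75 + x²)
√(E(54) + t) = √((-75 + 54²) - 44235) = √((-75 + 2916) - 44235) = √(2841 - 44235) = √(-41394) = I*√41394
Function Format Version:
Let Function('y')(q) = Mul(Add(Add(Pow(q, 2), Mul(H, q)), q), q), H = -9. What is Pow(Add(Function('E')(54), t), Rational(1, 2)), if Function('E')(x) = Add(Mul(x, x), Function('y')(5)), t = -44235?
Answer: Mul(I, Pow(41394, Rational(1, 2))) ≈ Mul(203.46, I)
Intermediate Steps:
Function('y')(q) = Mul(q, Add(Pow(q, 2), Mul(-8, q))) (Function('y')(q) = Mul(Add(Add(Pow(q, 2), Mul(-9, q)), q), q) = Mul(Add(Pow(q, 2), Mul(-8, q)), q) = Mul(q, Add(Pow(q, 2), Mul(-8, q))))
Function('E')(x) = Add(-75, Pow(x, 2)) (Function('E')(x) = Add(Mul(x, x), Mul(Pow(5, 2), Add(-8, 5))) = Add(Pow(x, 2), Mul(25, -3)) = Add(Pow(x, 2), -75) = Add(-75, Pow(x, 2)))
Pow(Add(Function('E')(54), t), Rational(1, 2)) = Pow(Add(Add(-75, Pow(54, 2)), -44235), Rational(1, 2)) = Pow(Add(Add(-75, 2916), -44235), Rational(1, 2)) = Pow(Add(2841, -44235), Rational(1, 2)) = Pow(-41394, Rational(1, 2)) = Mul(I, Pow(41394, Rational(1, 2)))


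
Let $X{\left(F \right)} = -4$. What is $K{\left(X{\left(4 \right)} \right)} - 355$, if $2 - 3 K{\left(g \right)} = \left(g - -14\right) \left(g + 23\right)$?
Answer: $- \frac{1253}{3} \approx -417.67$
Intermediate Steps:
$K{\left(g \right)} = \frac{2}{3} - \frac{\left(14 + g\right) \left(23 + g\right)}{3}$ ($K{\left(g \right)} = \frac{2}{3} - \frac{\left(g - -14\right) \left(g + 23\right)}{3} = \frac{2}{3} - \frac{\left(g + \left(16 - 2\right)\right) \left(23 + g\right)}{3} = \frac{2}{3} - \frac{\left(g + 14\right) \left(23 + g\right)}{3} = \frac{2}{3} - \frac{\left(14 + g\right) \left(23 + g\right)}{3}$)
$K{\left(X{\left(4 \right)} \right)} - 355 = \left(- \frac{320}{3} - - \frac{148}{3} - \frac{\left(-4\right)^{2}}{3}\right) - 355 = \left(- \frac{320}{3} + \frac{148}{3} - \frac{16}{3}\right) - 355 = - \frac{188}{3} - 355 = - \frac{1253}{3}$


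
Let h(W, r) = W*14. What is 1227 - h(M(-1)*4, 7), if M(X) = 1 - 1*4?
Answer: 1395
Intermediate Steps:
M(X) = -3 (M(X) = 1 - 4 = -3)
h(W, r) = 14*W
1227 - h(M(-1)*4, 7) = 1227 - 14*(-3*4) = 1227 - 14*(-12) = 1227 - 1*(-168) = 1227 + 168 = 1395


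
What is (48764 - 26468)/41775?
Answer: 7432/13925 ≈ 0.53372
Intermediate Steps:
(48764 - 26468)/41775 = 22296*(1/41775) = 7432/13925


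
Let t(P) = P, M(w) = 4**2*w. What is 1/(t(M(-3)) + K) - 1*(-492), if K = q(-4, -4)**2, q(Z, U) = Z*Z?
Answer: 102337/208 ≈ 492.00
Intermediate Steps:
q(Z, U) = Z**2
M(w) = 16*w
K = 256 (K = ((-4)**2)**2 = 16**2 = 256)
1/(t(M(-3)) + K) - 1*(-492) = 1/(16*(-3) + 256) - 1*(-492) = 1/(-48 + 256) + 492 = 1/208 + 492 = 102337/208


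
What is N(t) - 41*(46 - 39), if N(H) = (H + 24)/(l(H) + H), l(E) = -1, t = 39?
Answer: -10843/38 ≈ -285.34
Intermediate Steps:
N(H) = (24 + H)/(-1 + H) (N(H) = (H + 24)/(-1 + H) = (24 + H)/(-1 + H))
N(t) - 41*(46 - 39) = (24 + 39)/(-1 + 39) - 41*(46 - 39) = 63/38 - 41*7 = (1/38)*63 - 287 = 63/38 - 287 = -10843/38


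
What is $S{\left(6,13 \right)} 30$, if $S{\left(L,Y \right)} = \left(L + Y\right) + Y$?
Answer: $960$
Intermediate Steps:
$S{\left(L,Y \right)} = L + 2 Y$
$S{\left(6,13 \right)} 30 = \left(6 + 2 \cdot 13\right) 30 = \left(6 + 26\right) 30 = 32 \cdot 30 = 960$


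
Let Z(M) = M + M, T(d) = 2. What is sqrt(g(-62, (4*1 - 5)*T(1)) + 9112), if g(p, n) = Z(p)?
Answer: 2*sqrt(2247) ≈ 94.805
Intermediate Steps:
Z(M) = 2*M
g(p, n) = 2*p
sqrt(g(-62, (4*1 - 5)*T(1)) + 9112) = sqrt(2*(-62) + 9112) = sqrt(-124 + 9112) = sqrt(8988) = 2*sqrt(2247)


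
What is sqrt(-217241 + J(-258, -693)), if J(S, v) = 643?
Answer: I*sqrt(216598) ≈ 465.4*I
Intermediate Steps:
sqrt(-217241 + J(-258, -693)) = sqrt(-217241 + 643) = sqrt(-216598) = I*sqrt(216598)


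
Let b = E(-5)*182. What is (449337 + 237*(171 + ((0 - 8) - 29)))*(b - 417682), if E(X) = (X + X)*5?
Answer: -205322686290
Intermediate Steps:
E(X) = 10*X (E(X) = (2*X)*5 = 10*X)
b = -9100 (b = (10*(-5))*182 = -50*182 = -9100)
(449337 + 237*(171 + ((0 - 8) - 29)))*(b - 417682) = (449337 + 237*(171 + ((0 - 8) - 29)))*(-9100 - 417682) = (449337 + 237*(171 + (-8 - 29)))*(-426782) = (449337 + 237*(171 - 37))*(-426782) = (449337 + 237*134)*(-426782) = (449337 + 31758)*(-426782) = 481095*(-426782) = -205322686290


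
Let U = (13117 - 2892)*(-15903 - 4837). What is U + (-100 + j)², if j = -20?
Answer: -212052100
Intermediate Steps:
U = -212066500 (U = 10225*(-20740) = -212066500)
U + (-100 + j)² = -212066500 + (-100 - 20)² = -212066500 + (-120)² = -212066500 + 14400 = -212052100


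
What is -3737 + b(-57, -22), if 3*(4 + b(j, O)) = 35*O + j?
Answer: -12050/3 ≈ -4016.7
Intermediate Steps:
b(j, O) = -4 + j/3 + 35*O/3 (b(j, O) = -4 + (35*O + j)/3 = -4 + (j + 35*O)/3 = -4 + (j/3 + 35*O/3) = -4 + j/3 + 35*O/3)
-3737 + b(-57, -22) = -3737 + (-4 + (⅓)*(-57) + (35/3)*(-22)) = -3737 + (-4 - 19 - 770/3) = -3737 - 839/3 = -12050/3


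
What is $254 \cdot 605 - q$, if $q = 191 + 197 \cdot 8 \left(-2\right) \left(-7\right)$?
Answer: $131415$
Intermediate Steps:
$q = 22255$ ($q = 191 + 197 \left(\left(-16\right) \left(-7\right)\right) = 191 + 197 \cdot 112 = 191 + 22064 = 22255$)
$254 \cdot 605 - q = 254 \cdot 605 - 22255 = 153670 - 22255 = 131415$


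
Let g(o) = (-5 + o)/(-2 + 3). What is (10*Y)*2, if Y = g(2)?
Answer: -60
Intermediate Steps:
g(o) = -5 + o (g(o) = (-5 + o)/1 = (-5 + o)*1 = -5 + o)
Y = -3 (Y = -5 + 2 = -3)
(10*Y)*2 = (10*(-3))*2 = -30*2 = -60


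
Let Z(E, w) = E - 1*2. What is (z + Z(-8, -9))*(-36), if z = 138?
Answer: -4608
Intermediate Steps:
Z(E, w) = -2 + E (Z(E, w) = E - 2 = -2 + E)
(z + Z(-8, -9))*(-36) = (138 + (-2 - 8))*(-36) = (138 - 10)*(-36) = 128*(-36) = -4608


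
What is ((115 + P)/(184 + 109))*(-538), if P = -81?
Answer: -18292/293 ≈ -62.430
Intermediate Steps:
((115 + P)/(184 + 109))*(-538) = ((115 - 81)/(184 + 109))*(-538) = (34/293)*(-538) = -18292/293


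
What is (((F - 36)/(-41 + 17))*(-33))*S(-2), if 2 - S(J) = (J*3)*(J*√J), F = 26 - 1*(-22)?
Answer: 33 - 198*I*√2 ≈ 33.0 - 280.01*I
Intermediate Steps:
F = 48 (F = 26 + 22 = 48)
S(J) = 2 - 3*J^(5/2) (S(J) = 2 - J*3*J*√J = 2 - 3*J*J^(3/2) = 2 - 3*J^(5/2))
(((F - 36)/(-41 + 17))*(-33))*S(-2) = (((48 - 36)/(-41 + 17))*(-33))*(2 - 12*I*√2) = ((12/(-24))*(-33))*(2 - 12*I*√2) = ((12*(-1/24))*(-33))*(2 - 12*I*√2) = (-½*(-33))*(2 - 12*I*√2) = 33*(2 - 12*I*√2)/2 = 33 - 198*I*√2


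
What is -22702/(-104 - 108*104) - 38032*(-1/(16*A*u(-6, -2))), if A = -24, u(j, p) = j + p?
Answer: 3913057/272064 ≈ 14.383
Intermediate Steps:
-22702/(-104 - 108*104) - 38032*(-1/(16*A*u(-6, -2))) = -22702/(-104 - 108*104) - 38032*1/(384*(-6 - 2)) = -22702/(-104 - 11232) - 38032/(384*(-8)) = -22702/(-11336) - 38032/(-3072) = -22702*(-1/11336) - 38032*(-1/3072) = 11351/5668 + 2377/192 = 3913057/272064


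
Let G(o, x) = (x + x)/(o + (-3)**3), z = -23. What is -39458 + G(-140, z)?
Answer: -6589440/167 ≈ -39458.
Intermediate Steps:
G(o, x) = 2*x/(-27 + o) (G(o, x) = (2*x)/(o - 27) = (2*x)/(-27 + o) = 2*x/(-27 + o))
-39458 + G(-140, z) = -39458 + 2*(-23)/(-27 - 140) = -39458 + 2*(-23)/(-167) = -39458 + 2*(-23)*(-1/167) = -39458 + 46/167 = -6589440/167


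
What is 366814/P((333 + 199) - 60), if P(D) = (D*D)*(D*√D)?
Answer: 183407*√118/12408177664 ≈ 0.00016056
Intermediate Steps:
P(D) = D^(7/2) (P(D) = D²*D^(3/2) = D^(7/2))
366814/P((333 + 199) - 60) = 366814/(((333 + 199) - 60)^(7/2)) = 366814/((532 - 60)^(7/2)) = 366814/(472^(7/2)) = 366814/((210308096*√118)) = 366814*(√118/24816355328) = 183407*√118/12408177664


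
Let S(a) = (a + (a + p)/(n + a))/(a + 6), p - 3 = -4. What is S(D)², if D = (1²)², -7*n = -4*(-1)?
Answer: 1/49 ≈ 0.020408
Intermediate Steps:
n = -4/7 (n = -(-4)*(-1)/7 = -⅐*4 = -4/7 ≈ -0.57143)
p = -1 (p = 3 - 4 = -1)
D = 1 (D = 1² = 1)
S(a) = (a + (-1 + a)/(-4/7 + a))/(6 + a) (S(a) = (a + (a - 1)/(-4/7 + a))/(a + 6) = (a + (-1 + a)/(-4/7 + a))/(6 + a))
S(D)² = ((-7 + 3*1 + 7*1²)/(-24 + 7*1² + 38*1))² = ((-7 + 3 + 7*1)/(-24 + 7*1 + 38))² = ((-7 + 3 + 7)/(-24 + 7 + 38))² = (3/21)² = ((1/21)*3)² = (⅐)² = 1/49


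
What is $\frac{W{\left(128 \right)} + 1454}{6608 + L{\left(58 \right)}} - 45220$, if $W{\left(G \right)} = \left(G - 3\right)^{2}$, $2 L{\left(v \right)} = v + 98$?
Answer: $- \frac{302323841}{6686} \approx -45217.0$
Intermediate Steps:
$L{\left(v \right)} = 49 + \frac{v}{2}$ ($L{\left(v \right)} = \frac{v + 98}{2} = \frac{98 + v}{2} = 49 + \frac{v}{2}$)
$W{\left(G \right)} = \left(-3 + G\right)^{2}$
$\frac{W{\left(128 \right)} + 1454}{6608 + L{\left(58 \right)}} - 45220 = \frac{\left(-3 + 128\right)^{2} + 1454}{6608 + \left(49 + \frac{1}{2} \cdot 58\right)} - 45220 = \frac{125^{2} + 1454}{6608 + \left(49 + 29\right)} - 45220 = \frac{15625 + 1454}{6608 + 78} - 45220 = \frac{17079}{6686} - 45220 = - \frac{302323841}{6686}$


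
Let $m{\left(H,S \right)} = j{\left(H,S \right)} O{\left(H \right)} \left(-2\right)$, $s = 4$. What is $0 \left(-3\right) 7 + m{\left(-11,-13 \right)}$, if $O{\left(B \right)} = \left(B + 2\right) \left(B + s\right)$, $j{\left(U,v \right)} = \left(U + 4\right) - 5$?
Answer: $1512$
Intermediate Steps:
$j{\left(U,v \right)} = -1 + U$ ($j{\left(U,v \right)} = \left(4 + U\right) - 5 = -1 + U$)
$O{\left(B \right)} = \left(2 + B\right) \left(4 + B\right)$ ($O{\left(B \right)} = \left(B + 2\right) \left(B + 4\right) = \left(2 + B\right) \left(4 + B\right)$)
$m{\left(H,S \right)} = - 2 \left(-1 + H\right) \left(8 + H^{2} + 6 H\right)$ ($m{\left(H,S \right)} = \left(-1 + H\right) \left(8 + H^{2} + 6 H\right) \left(-2\right) = - 2 \left(-1 + H\right) \left(8 + H^{2} + 6 H\right)$)
$0 \left(-3\right) 7 + m{\left(-11,-13 \right)} = 0 \left(-3\right) 7 - 2 \left(-1 - 11\right) \left(8 + \left(-11\right)^{2} + 6 \left(-11\right)\right) = 0 \cdot 7 - - 24 \left(8 + 121 - 66\right) = 0 - \left(-24\right) 63 = 0 + 1512 = 1512$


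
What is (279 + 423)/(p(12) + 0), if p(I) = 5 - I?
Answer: -702/7 ≈ -100.29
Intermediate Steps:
(279 + 423)/(p(12) + 0) = (279 + 423)/((5 - 1*12) + 0) = 702/((5 - 12) + 0) = 702/(-7 + 0) = 702/(-7) = 702*(-⅐) = -702/7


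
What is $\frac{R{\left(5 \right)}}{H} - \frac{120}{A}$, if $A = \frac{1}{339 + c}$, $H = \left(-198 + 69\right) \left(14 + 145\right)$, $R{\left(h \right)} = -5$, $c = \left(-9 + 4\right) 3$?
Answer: $- \frac{797467675}{20511} \approx -38880.0$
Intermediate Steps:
$c = -15$ ($c = \left(-5\right) 3 = -15$)
$H = -20511$ ($H = \left(-129\right) 159 = -20511$)
$A = \frac{1}{324}$ ($A = \frac{1}{339 - 15} = \frac{1}{324} \approx 0.0030864$)
$\frac{R{\left(5 \right)}}{H} - \frac{120}{A} = - \frac{5}{-20511} - 120 \frac{1}{\frac{1}{324}} = \left(-5\right) \left(- \frac{1}{20511}\right) - 38880 = \frac{5}{20511} - 38880 = - \frac{797467675}{20511}$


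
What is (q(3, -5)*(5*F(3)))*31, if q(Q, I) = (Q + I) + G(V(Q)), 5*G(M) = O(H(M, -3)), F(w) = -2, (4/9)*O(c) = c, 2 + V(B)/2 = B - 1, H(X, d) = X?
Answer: 620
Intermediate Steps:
V(B) = -6 + 2*B (V(B) = -4 + 2*(B - 1) = -4 + 2*(-1 + B) = -4 + (-2 + 2*B) = -6 + 2*B)
O(c) = 9*c/4
G(M) = 9*M/20 (G(M) = (9*M/4)/5 = 9*M/20)
q(Q, I) = -27/10 + I + 19*Q/10 (q(Q, I) = (Q + I) + 9*(-6 + 2*Q)/20 = (I + Q) + (-27/10 + 9*Q/10) = -27/10 + I + 19*Q/10)
(q(3, -5)*(5*F(3)))*31 = ((-27/10 - 5 + (19/10)*3)*(5*(-2)))*31 = ((-27/10 - 5 + 57/10)*(-10))*31 = -2*(-10)*31 = 20*31 = 620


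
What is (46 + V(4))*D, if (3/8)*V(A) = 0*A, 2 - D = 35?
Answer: -1518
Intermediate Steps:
D = -33 (D = 2 - 1*35 = 2 - 35 = -33)
V(A) = 0 (V(A) = 8*(0*A)/3 = (8/3)*0 = 0)
(46 + V(4))*D = (46 + 0)*(-33) = 46*(-33) = -1518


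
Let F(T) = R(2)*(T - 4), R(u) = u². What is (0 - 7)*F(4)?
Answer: 0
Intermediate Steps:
F(T) = -16 + 4*T (F(T) = 2²*(T - 4) = 4*(-4 + T) = -16 + 4*T)
(0 - 7)*F(4) = (0 - 7)*(-16 + 4*4) = -7*(-16 + 16) = -7*0 = 0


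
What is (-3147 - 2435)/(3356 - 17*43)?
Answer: -5582/2625 ≈ -2.1265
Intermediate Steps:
(-3147 - 2435)/(3356 - 17*43) = -5582/(3356 - 731) = -5582/2625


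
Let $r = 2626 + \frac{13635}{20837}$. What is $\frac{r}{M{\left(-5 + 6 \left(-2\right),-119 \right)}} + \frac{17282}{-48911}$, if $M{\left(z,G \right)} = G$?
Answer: $- \frac{2719829639913}{121279862333} \approx -22.426$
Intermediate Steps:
$r = \frac{54731597}{20837}$ ($r = 2626 + 13635 \cdot \frac{1}{20837} = 2626 + \frac{13635}{20837} = \frac{54731597}{20837} \approx 2626.7$)
$\frac{r}{M{\left(-5 + 6 \left(-2\right),-119 \right)}} + \frac{17282}{-48911} = \frac{54731597}{20837 \left(-119\right)} + \frac{17282}{-48911} = \frac{54731597}{20837} \left(- \frac{1}{119}\right) + 17282 \left(- \frac{1}{48911}\right) = - \frac{54731597}{2479603} - \frac{17282}{48911} = - \frac{2719829639913}{121279862333}$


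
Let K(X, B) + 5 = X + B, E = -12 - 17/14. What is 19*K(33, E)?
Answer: 3933/14 ≈ 280.93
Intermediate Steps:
E = -185/14 (E = -12 - 17/14 = -185/14 ≈ -13.214)
K(X, B) = -5 + B + X (K(X, B) = -5 + (X + B) = -5 + (B + X) = -5 + B + X)
19*K(33, E) = 19*(-5 - 185/14 + 33) = 19*(207/14) = 3933/14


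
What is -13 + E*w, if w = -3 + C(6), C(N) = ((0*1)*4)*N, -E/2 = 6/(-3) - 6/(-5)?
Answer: -89/5 ≈ -17.800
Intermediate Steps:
E = 8/5 (E = -2*(6/(-3) - 6/(-5)) = -2*(6*(-1/3) - 6*(-1/5)) = -2*(-2 + 6/5) = -2*(-4/5) = 8/5 ≈ 1.6000)
C(N) = 0 (C(N) = (0*4)*N = 0*N = 0)
w = -3 (w = -3 + 0 = -3)
-13 + E*w = -13 + (8/5)*(-3) = -13 - 24/5 = -89/5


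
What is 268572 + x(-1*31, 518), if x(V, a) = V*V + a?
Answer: 270051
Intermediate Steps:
x(V, a) = a + V**2 (x(V, a) = V**2 + a = a + V**2)
268572 + x(-1*31, 518) = 268572 + (518 + (-1*31)**2) = 268572 + (518 + (-31)**2) = 268572 + (518 + 961) = 268572 + 1479 = 270051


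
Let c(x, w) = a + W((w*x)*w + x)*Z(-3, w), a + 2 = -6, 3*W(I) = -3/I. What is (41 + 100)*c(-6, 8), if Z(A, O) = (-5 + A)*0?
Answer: -1128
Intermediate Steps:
W(I) = -1/I (W(I) = (-3/I)/3 = -1/I)
Z(A, O) = 0
a = -8 (a = -2 - 6 = -8)
c(x, w) = -8 (c(x, w) = -8 - 1/((w*x)*w + x)*0 = -8 - 1/(x*w**2 + x)*0 = -8 - 1/(x + x*w**2)*0 = -8 + 0 = -8)
(41 + 100)*c(-6, 8) = (41 + 100)*(-8) = 141*(-8) = -1128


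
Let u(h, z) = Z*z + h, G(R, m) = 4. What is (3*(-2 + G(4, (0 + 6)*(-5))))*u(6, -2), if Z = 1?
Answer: 24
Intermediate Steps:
u(h, z) = h + z (u(h, z) = 1*z + h = z + h = h + z)
(3*(-2 + G(4, (0 + 6)*(-5))))*u(6, -2) = (3*(-2 + 4))*(6 - 2) = (3*2)*4 = 6*4 = 24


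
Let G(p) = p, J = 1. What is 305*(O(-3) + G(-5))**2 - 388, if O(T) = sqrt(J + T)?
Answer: 6627 - 3050*I*sqrt(2) ≈ 6627.0 - 4313.4*I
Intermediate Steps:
O(T) = sqrt(1 + T)
305*(O(-3) + G(-5))**2 - 388 = 305*(sqrt(1 - 3) - 5)**2 - 388 = 305*(sqrt(-2) - 5)**2 - 388 = 305*(I*sqrt(2) - 5)**2 - 388 = 305*(-5 + I*sqrt(2))**2 - 388 = -388 + 305*(-5 + I*sqrt(2))**2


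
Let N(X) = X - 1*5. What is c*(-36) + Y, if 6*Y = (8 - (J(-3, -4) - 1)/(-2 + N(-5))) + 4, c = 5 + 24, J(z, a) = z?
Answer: -18757/18 ≈ -1042.1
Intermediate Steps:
N(X) = -5 + X (N(X) = X - 5 = -5 + X)
c = 29
Y = 35/18 (Y = ((8 - (-3 - 1)/(-2 + (-5 - 5))) + 4)/6 = ((8 - (-4)/(-2 - 10)) + 4)/6 = ((8 - (-4)/(-12)) + 4)/6 = ((8 - (-4)*(-1)/12) + 4)/6 = ((8 - 1*⅓) + 4)/6 = ((8 - ⅓) + 4)/6 = (23/3 + 4)/6 = (⅙)*(35/3) = 35/18 ≈ 1.9444)
c*(-36) + Y = 29*(-36) + 35/18 = -1044 + 35/18 = -18757/18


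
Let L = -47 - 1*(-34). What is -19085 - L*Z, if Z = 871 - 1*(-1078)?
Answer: 6252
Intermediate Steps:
Z = 1949 (Z = 871 + 1078 = 1949)
L = -13 (L = -47 + 34 = -13)
-19085 - L*Z = -19085 - (-13)*1949 = -19085 - 1*(-25337) = -19085 + 25337 = 6252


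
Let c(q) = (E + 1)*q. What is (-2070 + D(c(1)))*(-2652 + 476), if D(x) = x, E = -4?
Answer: 4510848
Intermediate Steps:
c(q) = -3*q (c(q) = (-4 + 1)*q = -3*q)
(-2070 + D(c(1)))*(-2652 + 476) = (-2070 - 3*1)*(-2652 + 476) = (-2070 - 3)*(-2176) = -2073*(-2176) = 4510848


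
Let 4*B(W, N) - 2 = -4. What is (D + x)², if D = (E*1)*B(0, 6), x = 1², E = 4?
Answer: 1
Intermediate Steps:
B(W, N) = -½ (B(W, N) = ½ + (¼)*(-4) = ½ - 1 = -½)
x = 1
D = -2 (D = (4*1)*(-½) = 4*(-½) = -2)
(D + x)² = (-2 + 1)² = (-1)² = 1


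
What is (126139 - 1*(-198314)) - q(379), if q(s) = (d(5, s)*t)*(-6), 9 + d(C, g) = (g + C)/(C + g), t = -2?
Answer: 324549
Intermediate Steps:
d(C, g) = -8 (d(C, g) = -9 + (g + C)/(C + g) = -9 + (C + g)/(C + g) = -9 + 1 = -8)
q(s) = -96 (q(s) = -8*(-2)*(-6) = 16*(-6) = -96)
(126139 - 1*(-198314)) - q(379) = (126139 - 1*(-198314)) - 1*(-96) = (126139 + 198314) + 96 = 324453 + 96 = 324549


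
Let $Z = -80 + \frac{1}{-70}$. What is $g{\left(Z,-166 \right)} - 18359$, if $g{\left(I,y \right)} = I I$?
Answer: $- \frac{58587899}{4900} \approx -11957.0$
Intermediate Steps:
$Z = - \frac{5601}{70}$ ($Z = -80 - \frac{1}{70} = - \frac{5601}{70} \approx -80.014$)
$g{\left(I,y \right)} = I^{2}$
$g{\left(Z,-166 \right)} - 18359 = \left(- \frac{5601}{70}\right)^{2} - 18359 = \frac{31371201}{4900} - 18359 = - \frac{58587899}{4900}$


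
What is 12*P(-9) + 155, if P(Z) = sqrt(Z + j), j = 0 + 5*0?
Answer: 155 + 36*I ≈ 155.0 + 36.0*I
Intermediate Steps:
j = 0 (j = 0 + 0 = 0)
P(Z) = sqrt(Z) (P(Z) = sqrt(Z + 0) = sqrt(Z))
12*P(-9) + 155 = 12*sqrt(-9) + 155 = 12*(3*I) + 155 = 36*I + 155 = 155 + 36*I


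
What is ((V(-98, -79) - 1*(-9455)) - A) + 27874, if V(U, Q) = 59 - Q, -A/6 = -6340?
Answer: -573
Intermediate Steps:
A = 38040 (A = -6*(-6340) = 38040)
((V(-98, -79) - 1*(-9455)) - A) + 27874 = (((59 - 1*(-79)) - 1*(-9455)) - 1*38040) + 27874 = (((59 + 79) + 9455) - 38040) + 27874 = ((138 + 9455) - 38040) + 27874 = (9593 - 38040) + 27874 = -28447 + 27874 = -573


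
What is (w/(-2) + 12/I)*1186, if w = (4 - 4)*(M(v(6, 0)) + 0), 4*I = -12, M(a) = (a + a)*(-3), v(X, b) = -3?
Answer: -4744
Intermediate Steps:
M(a) = -6*a (M(a) = (2*a)*(-3) = -6*a)
I = -3 (I = (¼)*(-12) = -3)
w = 0 (w = (4 - 4)*(-6*(-3) + 0) = 0*(18 + 0) = 0*18 = 0)
(w/(-2) + 12/I)*1186 = (0/(-2) + 12/(-3))*1186 = (0*(-½) + 12*(-⅓))*1186 = (0 - 4)*1186 = -4*1186 = -4744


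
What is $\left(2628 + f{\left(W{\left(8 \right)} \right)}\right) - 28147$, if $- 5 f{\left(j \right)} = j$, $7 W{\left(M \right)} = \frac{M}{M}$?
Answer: $- \frac{893166}{35} \approx -25519.0$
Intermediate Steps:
$W{\left(M \right)} = \frac{1}{7}$ ($W{\left(M \right)} = \frac{M \frac{1}{M}}{7} = \frac{1}{7} \cdot 1 = \frac{1}{7}$)
$f{\left(j \right)} = - \frac{j}{5}$
$\left(2628 + f{\left(W{\left(8 \right)} \right)}\right) - 28147 = \left(2628 - \frac{1}{35}\right) - 28147 = \frac{91979}{35} - 28147 = - \frac{893166}{35}$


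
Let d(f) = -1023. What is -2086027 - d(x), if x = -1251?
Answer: -2085004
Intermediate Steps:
-2086027 - d(x) = -2086027 - 1*(-1023) = -2086027 + 1023 = -2085004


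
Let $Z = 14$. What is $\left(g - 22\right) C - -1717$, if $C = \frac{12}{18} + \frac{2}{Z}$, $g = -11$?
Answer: $\frac{11832}{7} \approx 1690.3$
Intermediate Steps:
$C = \frac{17}{21}$ ($C = \frac{12}{18} + \frac{2}{14} = 12 \cdot \frac{1}{18} + 2 \cdot \frac{1}{14} = \frac{2}{3} + \frac{1}{7} = \frac{17}{21} \approx 0.80952$)
$\left(g - 22\right) C - -1717 = \left(-11 - 22\right) \frac{17}{21} - -1717 = \left(-33\right) \frac{17}{21} + 1717 = - \frac{187}{7} + 1717 = \frac{11832}{7}$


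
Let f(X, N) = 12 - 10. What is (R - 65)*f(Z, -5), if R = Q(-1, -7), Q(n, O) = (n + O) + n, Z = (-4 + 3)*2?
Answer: -148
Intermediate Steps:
Z = -2 (Z = -1*2 = -2)
f(X, N) = 2
Q(n, O) = O + 2*n (Q(n, O) = (O + n) + n = O + 2*n)
R = -9 (R = -7 + 2*(-1) = -7 - 2 = -9)
(R - 65)*f(Z, -5) = (-9 - 65)*2 = -74*2 = -148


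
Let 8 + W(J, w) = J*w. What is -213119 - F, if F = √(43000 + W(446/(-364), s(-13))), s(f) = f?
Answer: -213119 - √8429554/14 ≈ -2.1333e+5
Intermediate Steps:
W(J, w) = -8 + J*w
F = √8429554/14 (F = √(43000 + (-8 + (446/(-364))*(-13))) = √(43000 + (-8 + (446*(-1/364))*(-13))) = √(43000 + (-8 - 223/182*(-13))) = √(43000 + (-8 + 223/14)) = √(43000 + 111/14) = √(602111/14) = √8429554/14 ≈ 207.38)
-213119 - F = -213119 - √8429554/14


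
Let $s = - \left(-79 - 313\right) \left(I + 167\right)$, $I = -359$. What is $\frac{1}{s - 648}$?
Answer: $- \frac{1}{75912} \approx -1.3173 \cdot 10^{-5}$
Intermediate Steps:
$s = -75264$ ($s = - \left(-79 - 313\right) \left(-359 + 167\right) = - \left(-392\right) \left(-192\right) = \left(-1\right) 75264 = -75264$)
$\frac{1}{s - 648} = \frac{1}{-75264 - 648} = \frac{1}{-75912} = - \frac{1}{75912}$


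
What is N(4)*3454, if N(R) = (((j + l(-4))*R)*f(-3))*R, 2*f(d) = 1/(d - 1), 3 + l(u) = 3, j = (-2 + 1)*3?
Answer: 20724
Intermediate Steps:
j = -3 (j = -1*3 = -3)
l(u) = 0 (l(u) = -3 + 3 = 0)
f(d) = 1/(2*(-1 + d)) (f(d) = 1/(2*(d - 1)) = 1/(2*(-1 + d)))
N(R) = 3*R²/8 (N(R) = (((-3 + 0)*R)*(1/(2*(-1 - 3))))*R = ((-3*R)*((½)/(-4)))*R = ((-3*R)*((½)*(-¼)))*R = (-3*R*(-⅛))*R = (3*R/8)*R = 3*R²/8)
N(4)*3454 = ((3/8)*4²)*3454 = ((3/8)*16)*3454 = 6*3454 = 20724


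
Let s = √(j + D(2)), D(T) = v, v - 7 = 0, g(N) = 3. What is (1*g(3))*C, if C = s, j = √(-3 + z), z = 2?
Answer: 3*√(7 + I) ≈ 7.9574 + 0.56551*I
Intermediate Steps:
v = 7 (v = 7 + 0 = 7)
D(T) = 7
j = I (j = √(-3 + 2) = √(-1) = I ≈ 1.0*I)
s = √(7 + I) (s = √(I + 7) = √(7 + I) ≈ 2.6525 + 0.1885*I)
C = √(7 + I) ≈ 2.6525 + 0.1885*I
(1*g(3))*C = (1*3)*√(7 + I) = 3*√(7 + I)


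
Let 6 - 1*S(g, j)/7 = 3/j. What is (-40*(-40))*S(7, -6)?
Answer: 72800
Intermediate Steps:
S(g, j) = 42 - 21/j
(-40*(-40))*S(7, -6) = (-40*(-40))*(42 - 21/(-6)) = 1600*(42 - 21*(-1/6)) = 1600*(42 + 7/2) = 1600*(91/2) = 72800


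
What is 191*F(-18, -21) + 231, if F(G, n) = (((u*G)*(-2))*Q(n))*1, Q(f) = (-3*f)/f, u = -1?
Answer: 20859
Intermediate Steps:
Q(f) = -3
F(G, n) = -6*G (F(G, n) = ((-G*(-2))*(-3))*1 = ((2*G)*(-3))*1 = -6*G*1 = -6*G)
191*F(-18, -21) + 231 = 191*(-6*(-18)) + 231 = 191*108 + 231 = 20628 + 231 = 20859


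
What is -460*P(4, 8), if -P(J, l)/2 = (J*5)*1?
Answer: 18400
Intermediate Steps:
P(J, l) = -10*J (P(J, l) = -2*J*5 = -2*5*J = -10*J)
-460*P(4, 8) = -(-4600)*4 = -460*(-40) = 18400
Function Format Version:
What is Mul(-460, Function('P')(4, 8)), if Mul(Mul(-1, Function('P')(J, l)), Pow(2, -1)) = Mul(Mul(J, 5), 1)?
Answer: 18400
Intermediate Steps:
Function('P')(J, l) = Mul(-10, J) (Function('P')(J, l) = Mul(-2, Mul(Mul(J, 5), 1)) = Mul(-2, Mul(Mul(5, J), 1)) = Mul(-2, Mul(5, J)) = Mul(-10, J))
Mul(-460, Function('P')(4, 8)) = Mul(-460, Mul(-10, 4)) = Mul(-460, -40) = 18400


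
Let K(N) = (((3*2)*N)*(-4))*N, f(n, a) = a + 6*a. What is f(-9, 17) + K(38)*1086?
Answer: -37636297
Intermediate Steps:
f(n, a) = 7*a
K(N) = -24*N² (K(N) = ((6*N)*(-4))*N = (-24*N)*N = -24*N²)
f(-9, 17) + K(38)*1086 = 7*17 - 24*38²*1086 = 119 - 24*1444*1086 = 119 - 34656*1086 = 119 - 37636416 = -37636297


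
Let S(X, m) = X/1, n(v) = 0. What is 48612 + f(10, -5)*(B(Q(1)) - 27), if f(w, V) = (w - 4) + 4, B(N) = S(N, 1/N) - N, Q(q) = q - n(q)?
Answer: 48342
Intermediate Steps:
S(X, m) = X (S(X, m) = X*1 = X)
Q(q) = q (Q(q) = q - 1*0 = q + 0 = q)
B(N) = 0 (B(N) = N - N = 0)
f(w, V) = w (f(w, V) = (-4 + w) + 4 = w)
48612 + f(10, -5)*(B(Q(1)) - 27) = 48612 + 10*(0 - 27) = 48612 + 10*(-27) = 48612 - 270 = 48342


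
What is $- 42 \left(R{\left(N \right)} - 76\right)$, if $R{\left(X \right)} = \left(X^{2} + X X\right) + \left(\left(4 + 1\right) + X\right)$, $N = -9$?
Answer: $-3444$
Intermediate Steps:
$R{\left(X \right)} = 5 + X + 2 X^{2}$ ($R{\left(X \right)} = \left(X^{2} + X^{2}\right) + \left(5 + X\right) = 2 X^{2} + \left(5 + X\right) = 5 + X + 2 X^{2}$)
$- 42 \left(R{\left(N \right)} - 76\right) = - 42 \left(\left(5 - 9 + 2 \left(-9\right)^{2}\right) - 76\right) = - 42 \left(\left(5 - 9 + 2 \cdot 81\right) - 76\right) = - 42 \left(\left(5 - 9 + 162\right) - 76\right) = - 42 \left(158 - 76\right) = \left(-42\right) 82 = -3444$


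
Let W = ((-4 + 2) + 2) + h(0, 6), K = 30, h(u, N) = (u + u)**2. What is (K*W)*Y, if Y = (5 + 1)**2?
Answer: 0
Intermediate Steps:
h(u, N) = 4*u**2 (h(u, N) = (2*u)**2 = 4*u**2)
Y = 36 (Y = 6**2 = 36)
W = 0 (W = ((-4 + 2) + 2) + 4*0**2 = (-2 + 2) + 4*0 = 0 + 0 = 0)
(K*W)*Y = (30*0)*36 = 0*36 = 0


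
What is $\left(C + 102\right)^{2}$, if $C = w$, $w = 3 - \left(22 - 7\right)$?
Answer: $8100$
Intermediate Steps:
$w = -12$ ($w = 3 - \left(22 - 7\right) = 3 - 15 = -12$)
$C = -12$
$\left(C + 102\right)^{2} = \left(-12 + 102\right)^{2} = 90^{2} = 8100$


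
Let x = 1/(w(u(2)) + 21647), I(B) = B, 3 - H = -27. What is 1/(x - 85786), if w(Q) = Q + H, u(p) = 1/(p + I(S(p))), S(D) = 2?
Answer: -86709/7438418270 ≈ -1.1657e-5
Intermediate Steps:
H = 30 (H = 3 - 1*(-27) = 3 + 27 = 30)
u(p) = 1/(2 + p) (u(p) = 1/(p + 2) = 1/(2 + p))
w(Q) = 30 + Q (w(Q) = Q + 30 = 30 + Q)
x = 4/86709 (x = 1/((30 + 1/(2 + 2)) + 21647) = 1/((30 + 1/4) + 21647) = 1/((30 + ¼) + 21647) = 1/(121/4 + 21647) = 1/(86709/4) = 4/86709 ≈ 4.6131e-5)
1/(x - 85786) = 1/(4/86709 - 85786) = 1/(-7438418270/86709) = -86709/7438418270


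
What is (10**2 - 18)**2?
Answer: 6724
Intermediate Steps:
(10**2 - 18)**2 = (100 - 18)**2 = 82**2 = 6724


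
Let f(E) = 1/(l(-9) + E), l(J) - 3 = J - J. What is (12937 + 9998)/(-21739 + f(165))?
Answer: -3853080/3652151 ≈ -1.0550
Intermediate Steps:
l(J) = 3 (l(J) = 3 + (J - J) = 3 + 0 = 3)
f(E) = 1/(3 + E)
(12937 + 9998)/(-21739 + f(165)) = (12937 + 9998)/(-21739 + 1/(3 + 165)) = 22935/(-21739 + 1/168) = 22935/(-3652151/168) = 22935*(-168/3652151) = -3853080/3652151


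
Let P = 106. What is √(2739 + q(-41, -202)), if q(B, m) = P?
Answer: √2845 ≈ 53.339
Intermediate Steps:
q(B, m) = 106
√(2739 + q(-41, -202)) = √(2739 + 106) = √2845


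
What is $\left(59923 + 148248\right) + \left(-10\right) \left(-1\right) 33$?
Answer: $208501$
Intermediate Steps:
$\left(59923 + 148248\right) + \left(-10\right) \left(-1\right) 33 = 208171 + 10 \cdot 33 = 208171 + 330 = 208501$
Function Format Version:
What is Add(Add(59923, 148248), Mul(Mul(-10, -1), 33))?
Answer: 208501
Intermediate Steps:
Add(Add(59923, 148248), Mul(Mul(-10, -1), 33)) = Add(208171, Mul(10, 33)) = Add(208171, 330) = 208501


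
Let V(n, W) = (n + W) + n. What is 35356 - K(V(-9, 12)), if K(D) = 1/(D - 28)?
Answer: 1202105/34 ≈ 35356.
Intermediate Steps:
V(n, W) = W + 2*n (V(n, W) = (W + n) + n = W + 2*n)
K(D) = 1/(-28 + D)
35356 - K(V(-9, 12)) = 35356 - 1/(-28 + (12 + 2*(-9))) = 35356 - 1/(-28 + (12 - 18)) = 35356 - 1/(-28 - 6) = 35356 - 1/(-34) = 35356 - 1*(-1/34) = 35356 + 1/34 = 1202105/34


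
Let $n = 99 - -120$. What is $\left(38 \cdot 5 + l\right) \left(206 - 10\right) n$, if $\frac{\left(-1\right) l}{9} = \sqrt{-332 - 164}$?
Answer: $8155560 - 1545264 i \sqrt{31} \approx 8.1556 \cdot 10^{6} - 8.6037 \cdot 10^{6} i$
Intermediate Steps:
$l = - 36 i \sqrt{31}$ ($l = - 9 \sqrt{-332 - 164} = - 9 \sqrt{-496} = - 9 \cdot 4 i \sqrt{31} = - 36 i \sqrt{31} \approx - 200.44 i$)
$n = 219$ ($n = 99 + 120 = 219$)
$\left(38 \cdot 5 + l\right) \left(206 - 10\right) n = \left(38 \cdot 5 - 36 i \sqrt{31}\right) \left(206 - 10\right) 219 = \left(190 - 36 i \sqrt{31}\right) 196 \cdot 219 = \left(37240 - 7056 i \sqrt{31}\right) 219 = 8155560 - 1545264 i \sqrt{31}$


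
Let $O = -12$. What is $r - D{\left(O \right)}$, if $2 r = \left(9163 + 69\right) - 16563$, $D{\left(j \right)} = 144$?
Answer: $- \frac{7619}{2} \approx -3809.5$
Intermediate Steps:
$r = - \frac{7331}{2}$ ($r = \frac{\left(9163 + 69\right) - 16563}{2} = \frac{9232 - 16563}{2} = \frac{1}{2} \left(-7331\right) = - \frac{7331}{2} \approx -3665.5$)
$r - D{\left(O \right)} = - \frac{7331}{2} - 144 = - \frac{7619}{2}$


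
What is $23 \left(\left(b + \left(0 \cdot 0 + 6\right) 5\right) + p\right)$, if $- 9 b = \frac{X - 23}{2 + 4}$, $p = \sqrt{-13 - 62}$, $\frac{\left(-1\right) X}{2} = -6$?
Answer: $\frac{37513}{54} + 115 i \sqrt{3} \approx 694.69 + 199.19 i$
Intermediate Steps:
$X = 12$ ($X = \left(-2\right) \left(-6\right) = 12$)
$p = 5 i \sqrt{3}$ ($p = \sqrt{-75} = 5 i \sqrt{3} \approx 8.6602 i$)
$b = \frac{11}{54}$ ($b = - \frac{\left(12 - 23\right) \frac{1}{2 + 4}}{9} = - \frac{\left(-11\right) \frac{1}{6}}{9} = \left(- \frac{1}{9}\right) \left(- \frac{11}{6}\right) = \frac{11}{54} \approx 0.2037$)
$23 \left(\left(b + \left(0 \cdot 0 + 6\right) 5\right) + p\right) = 23 \left(\left(\frac{11}{54} + \left(0 \cdot 0 + 6\right) 5\right) + 5 i \sqrt{3}\right) = 23 \left(\left(\frac{11}{54} + \left(0 + 6\right) 5\right) + 5 i \sqrt{3}\right) = 23 \left(\left(\frac{11}{54} + 6 \cdot 5\right) + 5 i \sqrt{3}\right) = 23 \left(\left(\frac{11}{54} + 30\right) + 5 i \sqrt{3}\right) = 23 \left(\frac{1631}{54} + 5 i \sqrt{3}\right) = \frac{37513}{54} + 115 i \sqrt{3}$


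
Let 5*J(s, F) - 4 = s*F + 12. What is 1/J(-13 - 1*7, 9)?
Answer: -5/164 ≈ -0.030488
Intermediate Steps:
J(s, F) = 16/5 + F*s/5 (J(s, F) = 4/5 + (s*F + 12)/5 = 4/5 + (F*s + 12)/5 = 4/5 + (12 + F*s)/5 = 4/5 + (12/5 + F*s/5) = 16/5 + F*s/5)
1/J(-13 - 1*7, 9) = 1/(16/5 + (1/5)*9*(-13 - 1*7)) = 1/(16/5 + (1/5)*9*(-13 - 7)) = 1/(16/5 + (1/5)*9*(-20)) = 1/(16/5 - 36) = 1/(-164/5) = -5/164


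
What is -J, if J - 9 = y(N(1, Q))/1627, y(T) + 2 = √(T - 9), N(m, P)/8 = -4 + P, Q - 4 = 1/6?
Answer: -14641/1627 - I*√69/4881 ≈ -8.9988 - 0.0017018*I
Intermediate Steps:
Q = 25/6 (Q = 4 + 1/6 = 4 + ⅙ = 25/6 ≈ 4.1667)
N(m, P) = -32 + 8*P (N(m, P) = 8*(-4 + P) = -32 + 8*P)
y(T) = -2 + √(-9 + T) (y(T) = -2 + √(T - 9) = -2 + √(-9 + T))
J = 14641/1627 + I*√69/4881 (J = 9 + (-2 + √(-9 + (-32 + 8*(25/6))))/1627 = 9 + (-2 + √(-9 + (-32 + 100/3)))*(1/1627) = 9 + (-2 + √(-9 + 4/3))*(1/1627) = 9 + (-2 + √(-23/3))*(1/1627) = 9 + (-2 + I*√69/3)*(1/1627) = 9 + (-2/1627 + I*√69/4881) = 14641/1627 + I*√69/4881 ≈ 8.9988 + 0.0017018*I)
-J = -(14641/1627 + I*√69/4881) = -14641/1627 - I*√69/4881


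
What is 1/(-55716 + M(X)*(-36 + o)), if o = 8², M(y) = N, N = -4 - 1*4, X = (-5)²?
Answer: -1/55940 ≈ -1.7876e-5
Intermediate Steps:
X = 25
N = -8 (N = -4 - 4 = -8)
M(y) = -8
o = 64
1/(-55716 + M(X)*(-36 + o)) = 1/(-55716 - 8*(-36 + 64)) = 1/(-55716 - 8*28) = 1/(-55716 - 224) = 1/(-55940) = -1/55940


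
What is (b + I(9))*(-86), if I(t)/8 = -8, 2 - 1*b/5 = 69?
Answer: 34314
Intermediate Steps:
b = -335 (b = 10 - 5*69 = 10 - 345 = -335)
I(t) = -64 (I(t) = 8*(-8) = -64)
(b + I(9))*(-86) = (-335 - 64)*(-86) = -399*(-86) = 34314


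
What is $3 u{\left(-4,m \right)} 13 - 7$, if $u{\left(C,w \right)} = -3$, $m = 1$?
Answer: $-124$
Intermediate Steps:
$3 u{\left(-4,m \right)} 13 - 7 = 3 \left(-3\right) 13 - 7 = \left(-9\right) 13 - 7 = -117 - 7 = -124$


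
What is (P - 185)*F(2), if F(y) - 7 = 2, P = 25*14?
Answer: 1485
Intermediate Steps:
P = 350
F(y) = 9 (F(y) = 7 + 2 = 9)
(P - 185)*F(2) = (350 - 185)*9 = 165*9 = 1485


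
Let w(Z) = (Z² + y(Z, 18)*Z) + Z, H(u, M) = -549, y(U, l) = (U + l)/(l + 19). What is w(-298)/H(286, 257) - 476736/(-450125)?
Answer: -115531440914/703337625 ≈ -164.26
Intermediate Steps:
y(U, l) = (U + l)/(19 + l)
w(Z) = Z + Z² + Z*(18/37 + Z/37) (w(Z) = (Z² + ((Z + 18)/(19 + 18))*Z) + Z = (Z² + ((18 + Z)/37)*Z) + Z = (Z² + (18/37 + Z/37)*Z) + Z = (Z² + Z*(18/37 + Z/37)) + Z = Z + Z² + Z*(18/37 + Z/37))
w(-298)/H(286, 257) - 476736/(-450125) = ((1/37)*(-298)*(55 + 38*(-298)))/(-549) - 476736/(-450125) = ((1/37)*(-298)*(55 - 11324))*(-1/549) - 476736*(-1/450125) = ((1/37)*(-298)*(-11269))*(-1/549) + 36672/34625 = (3358162/37)*(-1/549) + 36672/34625 = -3358162/20313 + 36672/34625 = -115531440914/703337625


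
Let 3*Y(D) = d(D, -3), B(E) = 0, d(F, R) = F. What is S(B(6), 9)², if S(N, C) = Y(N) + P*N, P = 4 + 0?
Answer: 0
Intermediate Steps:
P = 4
Y(D) = D/3
S(N, C) = 13*N/3 (S(N, C) = N/3 + 4*N = 13*N/3)
S(B(6), 9)² = ((13/3)*0)² = 0² = 0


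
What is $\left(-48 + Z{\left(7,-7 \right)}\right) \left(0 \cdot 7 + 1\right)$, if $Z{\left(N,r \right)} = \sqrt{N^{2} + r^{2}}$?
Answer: $-48 + 7 \sqrt{2} \approx -38.101$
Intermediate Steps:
$\left(-48 + Z{\left(7,-7 \right)}\right) \left(0 \cdot 7 + 1\right) = \left(-48 + \sqrt{7^{2} + \left(-7\right)^{2}}\right) \left(0 \cdot 7 + 1\right) = \left(-48 + \sqrt{49 + 49}\right) \left(0 + 1\right) = \left(-48 + \sqrt{98}\right) 1 = \left(-48 + 7 \sqrt{2}\right) 1 = -48 + 7 \sqrt{2}$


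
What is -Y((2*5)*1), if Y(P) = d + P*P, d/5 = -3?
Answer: -85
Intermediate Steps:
d = -15 (d = 5*(-3) = -15)
Y(P) = -15 + P² (Y(P) = -15 + P*P = -15 + P²)
-Y((2*5)*1) = -(-15 + ((2*5)*1)²) = -(-15 + (10*1)²) = -(-15 + 10²) = -(-15 + 100) = -1*85 = -85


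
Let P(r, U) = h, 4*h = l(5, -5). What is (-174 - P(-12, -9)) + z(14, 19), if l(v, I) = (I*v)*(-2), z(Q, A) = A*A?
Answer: 349/2 ≈ 174.50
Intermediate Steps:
z(Q, A) = A**2
l(v, I) = -2*I*v
h = 25/2 (h = (-2*(-5)*5)/4 = (1/4)*50 = 25/2 ≈ 12.500)
P(r, U) = 25/2
(-174 - P(-12, -9)) + z(14, 19) = (-174 - 1*25/2) + 19**2 = (-174 - 25/2) + 361 = -373/2 + 361 = 349/2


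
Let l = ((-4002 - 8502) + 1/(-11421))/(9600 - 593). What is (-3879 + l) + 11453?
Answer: 778986596393/102868947 ≈ 7572.6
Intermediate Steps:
l = -142808185/102868947 (l = (-12504 - 1/11421)/9007 = -142808185/11421*1/9007 = -142808185/102868947 ≈ -1.3883)
(-3879 + l) + 11453 = (-3879 - 142808185/102868947) + 11453 = -399171453598/102868947 + 11453 = 778986596393/102868947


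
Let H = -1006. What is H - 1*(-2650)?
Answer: 1644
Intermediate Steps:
H - 1*(-2650) = -1006 - 1*(-2650) = -1006 + 2650 = 1644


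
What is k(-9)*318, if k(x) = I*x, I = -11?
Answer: 31482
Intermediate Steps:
k(x) = -11*x
k(-9)*318 = -11*(-9)*318 = 99*318 = 31482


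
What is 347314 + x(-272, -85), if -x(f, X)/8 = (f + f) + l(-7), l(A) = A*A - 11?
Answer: 351362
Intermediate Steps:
l(A) = -11 + A**2 (l(A) = A**2 - 11 = -11 + A**2)
x(f, X) = -304 - 16*f (x(f, X) = -8*((f + f) + (-11 + (-7)**2)) = -8*(2*f + (-11 + 49)) = -8*(2*f + 38) = -8*(38 + 2*f) = -304 - 16*f)
347314 + x(-272, -85) = 347314 + (-304 - 16*(-272)) = 347314 + (-304 + 4352) = 347314 + 4048 = 351362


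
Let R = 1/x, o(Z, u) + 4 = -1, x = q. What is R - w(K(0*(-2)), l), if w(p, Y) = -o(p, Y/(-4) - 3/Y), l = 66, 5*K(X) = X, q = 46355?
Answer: -231774/46355 ≈ -5.0000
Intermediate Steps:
K(X) = X/5
x = 46355
o(Z, u) = -5 (o(Z, u) = -4 - 1 = -5)
R = 1/46355 ≈ 2.1573e-5
w(p, Y) = 5 (w(p, Y) = -1*(-5) = 5)
R - w(K(0*(-2)), l) = 1/46355 - 1*5 = 1/46355 - 5 = -231774/46355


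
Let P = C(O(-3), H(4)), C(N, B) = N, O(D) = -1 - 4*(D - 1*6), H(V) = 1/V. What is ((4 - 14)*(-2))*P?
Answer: 700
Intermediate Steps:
O(D) = 23 - 4*D (O(D) = -1 - 4*(D - 6) = -1 - 4*(-6 + D) = -1 + (24 - 4*D) = 23 - 4*D)
P = 35 (P = 23 - 4*(-3) = 23 + 12 = 35)
((4 - 14)*(-2))*P = ((4 - 14)*(-2))*35 = -10*(-2)*35 = 20*35 = 700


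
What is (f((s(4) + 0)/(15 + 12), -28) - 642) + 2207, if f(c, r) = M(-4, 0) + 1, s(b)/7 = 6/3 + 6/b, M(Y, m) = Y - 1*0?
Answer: 1562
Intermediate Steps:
M(Y, m) = Y (M(Y, m) = Y + 0 = Y)
s(b) = 14 + 42/b (s(b) = 7*(6/3 + 6/b) = 7*(6*(⅓) + 6/b) = 7*(2 + 6/b) = 14 + 42/b)
f(c, r) = -3 (f(c, r) = -4 + 1 = -3)
(f((s(4) + 0)/(15 + 12), -28) - 642) + 2207 = (-3 - 642) + 2207 = -645 + 2207 = 1562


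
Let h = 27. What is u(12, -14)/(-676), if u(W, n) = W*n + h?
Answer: 141/676 ≈ 0.20858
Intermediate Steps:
u(W, n) = 27 + W*n (u(W, n) = W*n + 27 = 27 + W*n)
u(12, -14)/(-676) = (27 + 12*(-14))/(-676) = (27 - 168)*(-1/676) = -141*(-1/676) = 141/676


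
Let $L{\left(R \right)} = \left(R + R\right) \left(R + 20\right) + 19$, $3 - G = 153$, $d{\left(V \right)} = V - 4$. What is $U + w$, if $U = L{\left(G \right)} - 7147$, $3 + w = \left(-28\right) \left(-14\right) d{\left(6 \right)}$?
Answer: $32653$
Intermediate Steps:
$d{\left(V \right)} = -4 + V$ ($d{\left(V \right)} = V - 4 = -4 + V$)
$G = -150$ ($G = 3 - 153 = -150$)
$L{\left(R \right)} = 19 + 2 R \left(20 + R\right)$ ($L{\left(R \right)} = 2 R \left(20 + R\right) + 19 = 19 + 2 R \left(20 + R\right)$)
$w = 781$ ($w = -3 + \left(-28\right) \left(-14\right) \left(-4 + 6\right) = -3 + 392 \cdot 2 = -3 + 784 = 781$)
$U = 31872$ ($U = \left(19 + 2 \left(-150\right)^{2} + 40 \left(-150\right)\right) - 7147 = \left(19 + 2 \cdot 22500 - 6000\right) - 7147 = \left(19 + 45000 - 6000\right) - 7147 = 39019 - 7147 = 31872$)
$U + w = 31872 + 781 = 32653$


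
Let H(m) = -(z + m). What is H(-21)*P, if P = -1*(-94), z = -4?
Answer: 2350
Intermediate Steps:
H(m) = 4 - m (H(m) = -(-4 + m) = 4 - m)
P = 94
H(-21)*P = (4 - 1*(-21))*94 = (4 + 21)*94 = 25*94 = 2350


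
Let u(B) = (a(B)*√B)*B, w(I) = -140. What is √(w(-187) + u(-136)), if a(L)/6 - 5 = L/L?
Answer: 2*√(-35 - 2448*I*√34) ≈ 168.76 - 169.17*I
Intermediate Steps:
a(L) = 36 (a(L) = 30 + 6*(L/L) = 30 + 6*1 = 30 + 6 = 36)
u(B) = 36*B^(3/2) (u(B) = (36*√B)*B = 36*B^(3/2))
√(w(-187) + u(-136)) = √(-140 + 36*(-136)^(3/2)) = √(-140 + 36*(-272*I*√34)) = √(-140 - 9792*I*√34)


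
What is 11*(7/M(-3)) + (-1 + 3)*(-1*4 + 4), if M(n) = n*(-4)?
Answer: 77/12 ≈ 6.4167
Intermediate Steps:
M(n) = -4*n
11*(7/M(-3)) + (-1 + 3)*(-1*4 + 4) = 11*(7/((-4*(-3)))) + (-1 + 3)*(-1*4 + 4) = 11*(7/12) + 2*(-4 + 4) = 11*(7*(1/12)) + 2*0 = 11*(7/12) + 0 = 77/12 + 0 = 77/12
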